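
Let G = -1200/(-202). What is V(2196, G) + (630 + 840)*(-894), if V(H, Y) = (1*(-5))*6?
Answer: -1314210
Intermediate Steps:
G = 600/101 (G = -1200*(-1/202) = 600/101 ≈ 5.9406)
V(H, Y) = -30 (V(H, Y) = -5*6 = -30)
V(2196, G) + (630 + 840)*(-894) = -30 + (630 + 840)*(-894) = -30 + 1470*(-894) = -30 - 1314180 = -1314210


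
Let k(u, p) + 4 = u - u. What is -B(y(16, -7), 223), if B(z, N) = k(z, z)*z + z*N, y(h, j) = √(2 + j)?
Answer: -219*I*√5 ≈ -489.7*I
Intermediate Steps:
k(u, p) = -4 (k(u, p) = -4 + (u - u) = -4 + 0 = -4)
B(z, N) = -4*z + N*z (B(z, N) = -4*z + z*N = -4*z + N*z)
-B(y(16, -7), 223) = -√(2 - 7)*(-4 + 223) = -√(-5)*219 = -I*√5*219 = -219*I*√5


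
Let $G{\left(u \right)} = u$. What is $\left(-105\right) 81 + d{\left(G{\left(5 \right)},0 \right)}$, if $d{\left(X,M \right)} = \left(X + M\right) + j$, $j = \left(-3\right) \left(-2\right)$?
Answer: $-8494$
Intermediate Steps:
$j = 6$
$d{\left(X,M \right)} = 6 + M + X$ ($d{\left(X,M \right)} = \left(X + M\right) + 6 = \left(M + X\right) + 6 = 6 + M + X$)
$\left(-105\right) 81 + d{\left(G{\left(5 \right)},0 \right)} = \left(-105\right) 81 + \left(6 + 0 + 5\right) = -8505 + 11 = -8494$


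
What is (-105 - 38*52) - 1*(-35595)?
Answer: 33514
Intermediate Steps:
(-105 - 38*52) - 1*(-35595) = (-105 - 1976) + 35595 = -2081 + 35595 = 33514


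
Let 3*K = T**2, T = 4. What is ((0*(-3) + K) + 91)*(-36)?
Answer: -3468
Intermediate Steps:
K = 16/3 (K = (1/3)*4**2 = (1/3)*16 = 16/3 ≈ 5.3333)
((0*(-3) + K) + 91)*(-36) = ((0*(-3) + 16/3) + 91)*(-36) = ((0 + 16/3) + 91)*(-36) = (16/3 + 91)*(-36) = (289/3)*(-36) = -3468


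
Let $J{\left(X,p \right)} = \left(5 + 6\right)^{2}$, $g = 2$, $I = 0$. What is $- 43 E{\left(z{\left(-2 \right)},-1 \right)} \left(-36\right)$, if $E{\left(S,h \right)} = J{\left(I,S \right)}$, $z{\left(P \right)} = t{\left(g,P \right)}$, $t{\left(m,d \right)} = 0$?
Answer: $187308$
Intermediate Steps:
$z{\left(P \right)} = 0$
$J{\left(X,p \right)} = 121$ ($J{\left(X,p \right)} = 11^{2} = 121$)
$E{\left(S,h \right)} = 121$
$- 43 E{\left(z{\left(-2 \right)},-1 \right)} \left(-36\right) = \left(-43\right) 121 \left(-36\right) = \left(-5203\right) \left(-36\right) = 187308$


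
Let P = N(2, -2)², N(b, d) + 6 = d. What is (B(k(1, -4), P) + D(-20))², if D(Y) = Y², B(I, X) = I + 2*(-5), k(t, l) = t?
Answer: 152881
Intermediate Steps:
N(b, d) = -6 + d
P = 64 (P = (-6 - 2)² = (-8)² = 64)
B(I, X) = -10 + I (B(I, X) = I - 10 = -10 + I)
(B(k(1, -4), P) + D(-20))² = ((-10 + 1) + (-20)²)² = (-9 + 400)² = 391² = 152881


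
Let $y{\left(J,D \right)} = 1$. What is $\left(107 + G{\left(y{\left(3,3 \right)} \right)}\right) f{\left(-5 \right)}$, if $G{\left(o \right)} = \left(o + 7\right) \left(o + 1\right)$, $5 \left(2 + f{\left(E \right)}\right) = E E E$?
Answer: $-3321$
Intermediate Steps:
$f{\left(E \right)} = -2 + \frac{E^{3}}{5}$ ($f{\left(E \right)} = -2 + \frac{E E E}{5} = -2 + \frac{E^{2} E}{5} = -2 + \frac{E^{3}}{5}$)
$G{\left(o \right)} = \left(1 + o\right) \left(7 + o\right)$ ($G{\left(o \right)} = \left(7 + o\right) \left(1 + o\right) = \left(1 + o\right) \left(7 + o\right)$)
$\left(107 + G{\left(y{\left(3,3 \right)} \right)}\right) f{\left(-5 \right)} = \left(107 + \left(7 + 1^{2} + 8 \cdot 1\right)\right) \left(-2 + \frac{\left(-5\right)^{3}}{5}\right) = \left(107 + \left(7 + 1 + 8\right)\right) \left(-2 + \frac{1}{5} \left(-125\right)\right) = \left(107 + 16\right) \left(-2 - 25\right) = 123 \left(-27\right) = -3321$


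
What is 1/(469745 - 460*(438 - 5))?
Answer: 1/270565 ≈ 3.6960e-6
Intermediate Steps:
1/(469745 - 460*(438 - 5)) = 1/(469745 - 460*433) = 1/(469745 - 199180) = 1/270565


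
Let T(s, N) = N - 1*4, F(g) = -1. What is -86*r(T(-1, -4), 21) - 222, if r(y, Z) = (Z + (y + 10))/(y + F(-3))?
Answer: -20/9 ≈ -2.2222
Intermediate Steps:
T(s, N) = -4 + N (T(s, N) = N - 4 = -4 + N)
r(y, Z) = (10 + Z + y)/(-1 + y) (r(y, Z) = (Z + (y + 10))/(y - 1) = (Z + (10 + y))/(-1 + y) = (10 + Z + y)/(-1 + y))
-86*r(T(-1, -4), 21) - 222 = -86*(10 + 21 + (-4 - 4))/(-1 + (-4 - 4)) - 222 = -86*(10 + 21 - 8)/(-1 - 8) - 222 = -86*23/(-9) - 222 = -(-86)*23/9 - 222 = -86*(-23/9) - 222 = 1978/9 - 222 = -20/9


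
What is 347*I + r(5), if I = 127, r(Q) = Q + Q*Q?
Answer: 44099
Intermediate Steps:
r(Q) = Q + Q²
347*I + r(5) = 347*127 + 5*(1 + 5) = 44069 + 5*6 = 44069 + 30 = 44099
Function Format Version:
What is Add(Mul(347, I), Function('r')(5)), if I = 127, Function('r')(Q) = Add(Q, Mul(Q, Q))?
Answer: 44099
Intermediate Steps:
Function('r')(Q) = Add(Q, Pow(Q, 2))
Add(Mul(347, I), Function('r')(5)) = Add(Mul(347, 127), Mul(5, Add(1, 5))) = Add(44069, Mul(5, 6)) = Add(44069, 30) = 44099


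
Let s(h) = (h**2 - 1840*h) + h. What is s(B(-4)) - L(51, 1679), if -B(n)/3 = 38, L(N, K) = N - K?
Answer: 224270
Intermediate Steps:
B(n) = -114 (B(n) = -3*38 = -114)
s(h) = h**2 - 1839*h
s(B(-4)) - L(51, 1679) = -114*(-1839 - 114) - (51 - 1*1679) = -114*(-1953) - (51 - 1679) = 222642 - 1*(-1628) = 222642 + 1628 = 224270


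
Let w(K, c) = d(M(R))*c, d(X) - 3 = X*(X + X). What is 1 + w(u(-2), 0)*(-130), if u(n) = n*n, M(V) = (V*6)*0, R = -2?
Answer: 1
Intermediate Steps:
M(V) = 0 (M(V) = (6*V)*0 = 0)
d(X) = 3 + 2*X**2 (d(X) = 3 + X*(X + X) = 3 + X*(2*X) = 3 + 2*X**2)
u(n) = n**2
w(K, c) = 3*c (w(K, c) = (3 + 2*0**2)*c = (3 + 2*0)*c = (3 + 0)*c = 3*c)
1 + w(u(-2), 0)*(-130) = 1 + (3*0)*(-130) = 1 + 0*(-130) = 1 + 0 = 1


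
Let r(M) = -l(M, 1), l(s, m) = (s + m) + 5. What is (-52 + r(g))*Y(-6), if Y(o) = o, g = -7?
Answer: 306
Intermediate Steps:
l(s, m) = 5 + m + s (l(s, m) = (m + s) + 5 = 5 + m + s)
r(M) = -6 - M (r(M) = -(5 + 1 + M) = -(6 + M) = -6 - M)
(-52 + r(g))*Y(-6) = (-52 + (-6 - 1*(-7)))*(-6) = (-52 + (-6 + 7))*(-6) = (-52 + 1)*(-6) = -51*(-6) = 306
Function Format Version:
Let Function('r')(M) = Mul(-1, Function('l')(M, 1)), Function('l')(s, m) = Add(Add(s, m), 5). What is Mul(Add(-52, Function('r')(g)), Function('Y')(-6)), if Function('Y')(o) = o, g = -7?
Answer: 306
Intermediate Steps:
Function('l')(s, m) = Add(5, m, s) (Function('l')(s, m) = Add(Add(m, s), 5) = Add(5, m, s))
Function('r')(M) = Add(-6, Mul(-1, M)) (Function('r')(M) = Mul(-1, Add(5, 1, M)) = Mul(-1, Add(6, M)) = Add(-6, Mul(-1, M)))
Mul(Add(-52, Function('r')(g)), Function('Y')(-6)) = Mul(Add(-52, Add(-6, Mul(-1, -7))), -6) = Mul(Add(-52, Add(-6, 7)), -6) = Mul(Add(-52, 1), -6) = Mul(-51, -6) = 306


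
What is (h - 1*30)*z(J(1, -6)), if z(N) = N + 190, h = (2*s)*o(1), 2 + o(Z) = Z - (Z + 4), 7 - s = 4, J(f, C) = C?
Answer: -12144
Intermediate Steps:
s = 3 (s = 7 - 1*4 = 7 - 4 = 3)
o(Z) = -6 (o(Z) = -2 + (Z - (Z + 4)) = -2 + (Z - (4 + Z)) = -2 + (Z + (-4 - Z)) = -2 - 4 = -6)
h = -36 (h = (2*3)*(-6) = 6*(-6) = -36)
z(N) = 190 + N
(h - 1*30)*z(J(1, -6)) = (-36 - 1*30)*(190 - 6) = (-36 - 30)*184 = -66*184 = -12144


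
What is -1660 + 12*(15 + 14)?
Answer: -1312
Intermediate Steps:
-1660 + 12*(15 + 14) = -1660 + 12*29 = -1660 + 348 = -1312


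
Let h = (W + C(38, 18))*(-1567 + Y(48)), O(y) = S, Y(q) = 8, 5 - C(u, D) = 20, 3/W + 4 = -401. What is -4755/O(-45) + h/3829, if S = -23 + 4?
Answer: 2517942971/9821385 ≈ 256.37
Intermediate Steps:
W = -1/135 (W = 3/(-4 - 401) = 3/(-405) = 3*(-1/405) = -1/135 ≈ -0.0074074)
C(u, D) = -15 (C(u, D) = 5 - 1*20 = 5 - 20 = -15)
S = -19
O(y) = -19
h = 3158534/135 (h = (-1/135 - 15)*(-1567 + 8) = -2026/135*(-1559) = 3158534/135 ≈ 23397.)
-4755/O(-45) + h/3829 = -4755/(-19) + (3158534/135)/3829 = -4755*(-1/19) + (3158534/135)*(1/3829) = 4755/19 + 3158534/516915 = 2517942971/9821385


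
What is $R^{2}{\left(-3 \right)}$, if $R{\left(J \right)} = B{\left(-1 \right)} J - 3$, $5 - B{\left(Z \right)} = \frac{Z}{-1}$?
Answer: $225$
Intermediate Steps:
$B{\left(Z \right)} = 5 + Z$ ($B{\left(Z \right)} = 5 - \frac{Z}{-1} = 5 - Z \left(-1\right) = 5 - - Z = 5 + Z$)
$R{\left(J \right)} = -3 + 4 J$ ($R{\left(J \right)} = \left(5 - 1\right) J - 3 = 4 J - 3 = -3 + 4 J$)
$R^{2}{\left(-3 \right)} = \left(-3 + 4 \left(-3\right)\right)^{2} = \left(-3 - 12\right)^{2} = \left(-15\right)^{2} = 225$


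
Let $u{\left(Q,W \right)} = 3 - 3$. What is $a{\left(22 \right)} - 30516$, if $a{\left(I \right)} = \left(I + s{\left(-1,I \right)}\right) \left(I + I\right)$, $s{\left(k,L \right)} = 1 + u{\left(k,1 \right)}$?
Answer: $-29504$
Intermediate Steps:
$u{\left(Q,W \right)} = 0$ ($u{\left(Q,W \right)} = 3 - 3 = 0$)
$s{\left(k,L \right)} = 1$ ($s{\left(k,L \right)} = 1 + 0 = 1$)
$a{\left(I \right)} = 2 I \left(1 + I\right)$ ($a{\left(I \right)} = \left(I + 1\right) \left(I + I\right) = \left(1 + I\right) 2 I = 2 I \left(1 + I\right)$)
$a{\left(22 \right)} - 30516 = 2 \cdot 22 \left(1 + 22\right) - 30516 = 2 \cdot 22 \cdot 23 - 30516 = 1012 - 30516 = -29504$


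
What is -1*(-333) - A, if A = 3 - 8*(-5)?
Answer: 290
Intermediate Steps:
A = 43 (A = 3 + 40 = 43)
-1*(-333) - A = -1*(-333) - 1*43 = 333 - 43 = 290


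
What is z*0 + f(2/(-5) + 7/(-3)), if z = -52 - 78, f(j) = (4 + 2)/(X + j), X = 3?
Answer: 45/2 ≈ 22.500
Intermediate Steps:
f(j) = 6/(3 + j) (f(j) = (4 + 2)/(3 + j) = 6/(3 + j))
z = -130
z*0 + f(2/(-5) + 7/(-3)) = -130*0 + 6/(3 + (2/(-5) + 7/(-3))) = 0 + 6/(3 + (2*(-1/5) + 7*(-1/3))) = 0 + 6/(3 + (-2/5 - 7/3)) = 0 + 6/(3 - 41/15) = 0 + 6/(4/15) = 0 + 6*(15/4) = 0 + 45/2 = 45/2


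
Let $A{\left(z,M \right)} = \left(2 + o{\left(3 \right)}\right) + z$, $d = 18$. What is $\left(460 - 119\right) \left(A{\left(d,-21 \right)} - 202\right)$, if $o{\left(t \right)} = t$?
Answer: $-61039$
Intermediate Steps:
$A{\left(z,M \right)} = 5 + z$ ($A{\left(z,M \right)} = \left(2 + 3\right) + z = 5 + z$)
$\left(460 - 119\right) \left(A{\left(d,-21 \right)} - 202\right) = \left(460 - 119\right) \left(\left(5 + 18\right) - 202\right) = 341 \left(23 - 202\right) = 341 \left(-179\right) = -61039$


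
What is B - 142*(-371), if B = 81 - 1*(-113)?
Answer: 52876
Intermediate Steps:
B = 194 (B = 81 + 113 = 194)
B - 142*(-371) = 194 - 142*(-371) = 194 + 52682 = 52876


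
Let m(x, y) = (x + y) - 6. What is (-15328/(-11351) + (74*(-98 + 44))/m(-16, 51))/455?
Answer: -44914084/149776445 ≈ -0.29987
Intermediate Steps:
m(x, y) = -6 + x + y
(-15328/(-11351) + (74*(-98 + 44))/m(-16, 51))/455 = (-15328/(-11351) + (74*(-98 + 44))/(-6 - 16 + 51))/455 = (-15328*(-1/11351) + (74*(-54))/29)*(1/455) = (15328/11351 - 3996*1/29)*(1/455) = (15328/11351 - 3996/29)*(1/455) = -44914084/329179*1/455 = -44914084/149776445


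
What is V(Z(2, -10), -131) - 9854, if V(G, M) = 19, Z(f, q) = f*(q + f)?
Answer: -9835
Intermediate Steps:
Z(f, q) = f*(f + q)
V(Z(2, -10), -131) - 9854 = 19 - 9854 = -9835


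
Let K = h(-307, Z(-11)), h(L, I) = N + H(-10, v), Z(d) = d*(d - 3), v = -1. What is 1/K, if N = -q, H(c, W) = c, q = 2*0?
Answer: -⅒ ≈ -0.10000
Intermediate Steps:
q = 0
Z(d) = d*(-3 + d)
N = 0 (N = -1*0 = 0)
h(L, I) = -10 (h(L, I) = 0 - 10 = -10)
K = -10
1/K = 1/(-10) = -⅒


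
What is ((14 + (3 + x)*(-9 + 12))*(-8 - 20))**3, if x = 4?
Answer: -941192000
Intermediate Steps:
((14 + (3 + x)*(-9 + 12))*(-8 - 20))**3 = ((14 + (3 + 4)*(-9 + 12))*(-8 - 20))**3 = ((14 + 7*3)*(-28))**3 = ((14 + 21)*(-28))**3 = (35*(-28))**3 = (-980)**3 = -941192000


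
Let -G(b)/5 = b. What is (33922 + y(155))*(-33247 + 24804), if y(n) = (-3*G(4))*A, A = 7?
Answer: -289949506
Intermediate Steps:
G(b) = -5*b
y(n) = 420 (y(n) = -(-15)*4*7 = -3*(-20)*7 = 60*7 = 420)
(33922 + y(155))*(-33247 + 24804) = (33922 + 420)*(-33247 + 24804) = 34342*(-8443) = -289949506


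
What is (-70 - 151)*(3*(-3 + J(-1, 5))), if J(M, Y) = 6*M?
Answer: 5967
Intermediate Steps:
(-70 - 151)*(3*(-3 + J(-1, 5))) = (-70 - 151)*(3*(-3 + 6*(-1))) = -663*(-3 - 6) = -663*(-9) = -221*(-27) = 5967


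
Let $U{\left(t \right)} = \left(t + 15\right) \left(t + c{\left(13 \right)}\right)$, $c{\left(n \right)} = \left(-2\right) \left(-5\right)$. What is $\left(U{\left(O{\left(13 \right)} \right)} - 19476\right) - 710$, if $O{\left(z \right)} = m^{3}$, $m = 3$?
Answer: $-18632$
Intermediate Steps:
$O{\left(z \right)} = 27$ ($O{\left(z \right)} = 3^{3} = 27$)
$c{\left(n \right)} = 10$
$U{\left(t \right)} = \left(10 + t\right) \left(15 + t\right)$ ($U{\left(t \right)} = \left(t + 15\right) \left(t + 10\right) = \left(15 + t\right) \left(10 + t\right) = \left(10 + t\right) \left(15 + t\right)$)
$\left(U{\left(O{\left(13 \right)} \right)} - 19476\right) - 710 = \left(\left(150 + 27^{2} + 25 \cdot 27\right) - 19476\right) - 710 = \left(\left(150 + 729 + 675\right) - 19476\right) - 710 = \left(1554 - 19476\right) - 710 = -17922 - 710 = -18632$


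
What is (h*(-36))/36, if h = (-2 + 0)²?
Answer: -4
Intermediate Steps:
h = 4 (h = (-2)² = 4)
(h*(-36))/36 = (4*(-36))/36 = -144*1/36 = -4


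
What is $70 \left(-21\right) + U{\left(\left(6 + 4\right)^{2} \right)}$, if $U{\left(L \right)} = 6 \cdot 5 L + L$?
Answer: $1630$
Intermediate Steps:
$U{\left(L \right)} = 31 L$ ($U{\left(L \right)} = 30 L + L = 31 L$)
$70 \left(-21\right) + U{\left(\left(6 + 4\right)^{2} \right)} = 70 \left(-21\right) + 31 \left(6 + 4\right)^{2} = -1470 + 31 \cdot 10^{2} = -1470 + 31 \cdot 100 = -1470 + 3100 = 1630$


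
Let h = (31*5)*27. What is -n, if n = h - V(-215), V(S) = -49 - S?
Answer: -4019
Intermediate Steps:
h = 4185 (h = 155*27 = 4185)
n = 4019 (n = 4185 - (-49 - 1*(-215)) = 4185 - (-49 + 215) = 4185 - 1*166 = 4185 - 166 = 4019)
-n = -1*4019 = -4019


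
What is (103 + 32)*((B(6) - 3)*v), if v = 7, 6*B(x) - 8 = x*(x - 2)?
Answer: 2205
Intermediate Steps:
B(x) = 4/3 + x*(-2 + x)/6 (B(x) = 4/3 + (x*(x - 2))/6 = 4/3 + (x*(-2 + x))/6 = 4/3 + x*(-2 + x)/6)
(103 + 32)*((B(6) - 3)*v) = (103 + 32)*(((4/3 - ⅓*6 + (⅙)*6²) - 3)*7) = 135*(((4/3 - 2 + (⅙)*36) - 3)*7) = 135*(((4/3 - 2 + 6) - 3)*7) = 135*((16/3 - 3)*7) = 135*((7/3)*7) = 135*(49/3) = 2205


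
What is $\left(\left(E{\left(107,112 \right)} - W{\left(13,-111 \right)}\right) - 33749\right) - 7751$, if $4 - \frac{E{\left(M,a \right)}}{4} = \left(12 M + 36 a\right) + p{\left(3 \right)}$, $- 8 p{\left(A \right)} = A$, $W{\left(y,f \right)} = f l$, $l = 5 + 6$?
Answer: $- \frac{123051}{2} \approx -61526.0$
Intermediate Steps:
$l = 11$
$W{\left(y,f \right)} = 11 f$ ($W{\left(y,f \right)} = f 11 = 11 f$)
$p{\left(A \right)} = - \frac{A}{8}$
$E{\left(M,a \right)} = \frac{35}{2} - 144 a - 48 M$ ($E{\left(M,a \right)} = 16 - 4 \left(\left(12 M + 36 a\right) - \frac{3}{8}\right) = 16 - 4 \left(- \frac{3}{8} + 12 M + 36 a\right) = 16 - \left(- \frac{3}{2} + 48 M + 144 a\right) = \frac{35}{2} - 144 a - 48 M$)
$\left(\left(E{\left(107,112 \right)} - W{\left(13,-111 \right)}\right) - 33749\right) - 7751 = \left(\left(\left(\frac{35}{2} - 16128 - 5136\right) - 11 \left(-111\right)\right) - 33749\right) - 7751 = \left(\left(\left(\frac{35}{2} - 16128 - 5136\right) - -1221\right) - 33749\right) - 7751 = \left(\left(- \frac{42493}{2} + 1221\right) - 33749\right) - 7751 = \left(- \frac{40051}{2} - 33749\right) - 7751 = - \frac{107549}{2} - 7751 = - \frac{123051}{2}$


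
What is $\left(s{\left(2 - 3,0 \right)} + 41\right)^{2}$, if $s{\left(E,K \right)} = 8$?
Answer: $2401$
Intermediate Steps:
$\left(s{\left(2 - 3,0 \right)} + 41\right)^{2} = \left(8 + 41\right)^{2} = 49^{2} = 2401$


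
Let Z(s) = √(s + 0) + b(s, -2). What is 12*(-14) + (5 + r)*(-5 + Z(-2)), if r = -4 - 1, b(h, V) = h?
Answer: -168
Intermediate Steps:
r = -5
Z(s) = s + √s (Z(s) = √(s + 0) + s = √s + s = s + √s)
12*(-14) + (5 + r)*(-5 + Z(-2)) = 12*(-14) + (5 - 5)*(-5 + (-2 + √(-2))) = -168 + 0*(-5 + (-2 + I*√2)) = -168 + 0*(-7 + I*√2) = -168 + 0 = -168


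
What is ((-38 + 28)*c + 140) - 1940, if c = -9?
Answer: -1710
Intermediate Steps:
((-38 + 28)*c + 140) - 1940 = ((-38 + 28)*(-9) + 140) - 1940 = (-10*(-9) + 140) - 1940 = (90 + 140) - 1940 = 230 - 1940 = -1710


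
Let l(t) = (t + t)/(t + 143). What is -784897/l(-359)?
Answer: -84768876/359 ≈ -2.3613e+5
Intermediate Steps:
l(t) = 2*t/(143 + t) (l(t) = (2*t)/(143 + t) = 2*t/(143 + t))
-784897/l(-359) = -784897/(2*(-359)/(143 - 359)) = -784897/(2*(-359)/(-216)) = -784897/(2*(-359)*(-1/216)) = -784897/359/108 = -784897*108/359 = -84768876/359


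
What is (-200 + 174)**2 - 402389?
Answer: -401713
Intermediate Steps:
(-200 + 174)**2 - 402389 = (-26)**2 - 402389 = 676 - 402389 = -401713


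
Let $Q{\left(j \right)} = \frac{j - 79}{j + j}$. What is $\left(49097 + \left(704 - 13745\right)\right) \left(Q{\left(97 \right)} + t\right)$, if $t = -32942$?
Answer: $- \frac{115212080440}{97} \approx -1.1878 \cdot 10^{9}$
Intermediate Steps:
$Q{\left(j \right)} = \frac{-79 + j}{2 j}$
$\left(49097 + \left(704 - 13745\right)\right) \left(Q{\left(97 \right)} + t\right) = \left(49097 + \left(704 - 13745\right)\right) \left(\frac{-79 + 97}{2 \cdot 97} - 32942\right) = \left(49097 - 13041\right) \left(\frac{1}{2} \cdot \frac{1}{97} \cdot 18 - 32942\right) = 36056 \left(\frac{9}{97} - 32942\right) = 36056 \left(- \frac{3195365}{97}\right) = - \frac{115212080440}{97}$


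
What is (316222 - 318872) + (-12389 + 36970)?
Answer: 21931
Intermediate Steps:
(316222 - 318872) + (-12389 + 36970) = -2650 + 24581 = 21931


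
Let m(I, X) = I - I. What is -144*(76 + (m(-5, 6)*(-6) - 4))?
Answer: -10368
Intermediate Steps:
m(I, X) = 0
-144*(76 + (m(-5, 6)*(-6) - 4)) = -144*(76 + (0*(-6) - 4)) = -144*(76 + (0 - 4)) = -144*(76 - 4) = -144*72 = -10368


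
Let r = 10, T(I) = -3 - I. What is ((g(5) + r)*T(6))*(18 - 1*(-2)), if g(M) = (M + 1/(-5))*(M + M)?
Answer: -10440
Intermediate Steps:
g(M) = 2*M*(-1/5 + M) (g(M) = (M - 1/5)*(2*M) = (-1/5 + M)*(2*M) = 2*M*(-1/5 + M))
((g(5) + r)*T(6))*(18 - 1*(-2)) = (((2/5)*5*(-1 + 5*5) + 10)*(-3 - 1*6))*(18 - 1*(-2)) = (((2/5)*5*(-1 + 25) + 10)*(-3 - 6))*(18 + 2) = (((2/5)*5*24 + 10)*(-9))*20 = ((48 + 10)*(-9))*20 = (58*(-9))*20 = -522*20 = -10440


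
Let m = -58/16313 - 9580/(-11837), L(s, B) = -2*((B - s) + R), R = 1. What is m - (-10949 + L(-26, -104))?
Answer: 2084637501889/193096981 ≈ 10796.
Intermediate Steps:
L(s, B) = -2 - 2*B + 2*s (L(s, B) = -2*((B - s) + 1) = -2*(1 + B - s) = -2 - 2*B + 2*s)
m = 155591994/193096981 (m = -58*1/16313 - 9580*(-1/11837) = -58/16313 + 9580/11837 = 155591994/193096981 ≈ 0.80577)
m - (-10949 + L(-26, -104)) = 155591994/193096981 - (-10949 + (-2 - 2*(-104) + 2*(-26))) = 155591994/193096981 - (-10949 + (-2 + 208 - 52)) = 155591994/193096981 - (-10949 + 154) = 155591994/193096981 - 1*(-10795) = 155591994/193096981 + 10795 = 2084637501889/193096981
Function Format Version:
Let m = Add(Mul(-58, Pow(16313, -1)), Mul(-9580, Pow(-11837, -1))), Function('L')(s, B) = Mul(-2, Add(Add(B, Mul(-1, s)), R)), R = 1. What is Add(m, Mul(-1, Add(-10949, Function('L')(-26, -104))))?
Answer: Rational(2084637501889, 193096981) ≈ 10796.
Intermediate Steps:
Function('L')(s, B) = Add(-2, Mul(-2, B), Mul(2, s)) (Function('L')(s, B) = Mul(-2, Add(Add(B, Mul(-1, s)), 1)) = Mul(-2, Add(1, B, Mul(-1, s))) = Add(-2, Mul(-2, B), Mul(2, s)))
m = Rational(155591994, 193096981) (m = Add(Mul(-58, Rational(1, 16313)), Mul(-9580, Rational(-1, 11837))) = Add(Rational(-58, 16313), Rational(9580, 11837)) = Rational(155591994, 193096981) ≈ 0.80577)
Add(m, Mul(-1, Add(-10949, Function('L')(-26, -104)))) = Add(Rational(155591994, 193096981), Mul(-1, Add(-10949, Add(-2, Mul(-2, -104), Mul(2, -26))))) = Add(Rational(155591994, 193096981), Mul(-1, Add(-10949, Add(-2, 208, -52)))) = Add(Rational(155591994, 193096981), Mul(-1, Add(-10949, 154))) = Add(Rational(155591994, 193096981), Mul(-1, -10795)) = Add(Rational(155591994, 193096981), 10795) = Rational(2084637501889, 193096981)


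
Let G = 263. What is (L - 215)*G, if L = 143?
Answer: -18936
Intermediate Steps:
(L - 215)*G = (143 - 215)*263 = -72*263 = -18936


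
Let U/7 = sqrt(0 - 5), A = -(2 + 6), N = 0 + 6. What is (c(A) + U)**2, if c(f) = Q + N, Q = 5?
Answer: -124 + 154*I*sqrt(5) ≈ -124.0 + 344.35*I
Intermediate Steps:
N = 6
A = -8 (A = -1*8 = -8)
c(f) = 11 (c(f) = 5 + 6 = 11)
U = 7*I*sqrt(5) (U = 7*sqrt(0 - 5) = 7*sqrt(-5) = 7*(I*sqrt(5)) = 7*I*sqrt(5) ≈ 15.652*I)
(c(A) + U)**2 = (11 + 7*I*sqrt(5))**2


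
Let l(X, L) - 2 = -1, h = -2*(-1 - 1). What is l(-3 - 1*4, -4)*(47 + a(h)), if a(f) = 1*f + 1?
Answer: 52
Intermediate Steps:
h = 4 (h = -2*(-2) = 4)
l(X, L) = 1 (l(X, L) = 2 - 1 = 1)
a(f) = 1 + f (a(f) = f + 1 = 1 + f)
l(-3 - 1*4, -4)*(47 + a(h)) = 1*(47 + (1 + 4)) = 1*(47 + 5) = 1*52 = 52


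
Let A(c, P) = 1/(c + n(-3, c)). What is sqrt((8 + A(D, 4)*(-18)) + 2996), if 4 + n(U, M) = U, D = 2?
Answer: sqrt(75190)/5 ≈ 54.842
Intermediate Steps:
n(U, M) = -4 + U
A(c, P) = 1/(-7 + c) (A(c, P) = 1/(c + (-4 - 3)) = 1/(c - 7) = 1/(-7 + c))
sqrt((8 + A(D, 4)*(-18)) + 2996) = sqrt((8 - 18/(-7 + 2)) + 2996) = sqrt((8 - 18/(-5)) + 2996) = sqrt((8 - 1/5*(-18)) + 2996) = sqrt((8 + 18/5) + 2996) = sqrt(58/5 + 2996) = sqrt(15038/5) = sqrt(75190)/5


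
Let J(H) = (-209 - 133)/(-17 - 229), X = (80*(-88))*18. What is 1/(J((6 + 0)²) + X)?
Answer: -41/5195463 ≈ -7.8915e-6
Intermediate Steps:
X = -126720 (X = -7040*18 = -126720)
J(H) = 57/41 (J(H) = -342/(-246) = -342*(-1/246) = 57/41)
1/(J((6 + 0)²) + X) = 1/(57/41 - 126720) = 1/(-5195463/41) = -41/5195463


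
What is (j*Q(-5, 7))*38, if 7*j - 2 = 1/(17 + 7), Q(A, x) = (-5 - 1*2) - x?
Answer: -931/6 ≈ -155.17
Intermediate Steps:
Q(A, x) = -7 - x (Q(A, x) = (-5 - 2) - x = -7 - x)
j = 7/24 (j = 2/7 + 1/(7*(17 + 7)) = 2/7 + (⅐)/24 = 2/7 + (⅐)*(1/24) = 2/7 + 1/168 = 7/24 ≈ 0.29167)
(j*Q(-5, 7))*38 = (7*(-7 - 1*7)/24)*38 = (7*(-7 - 7)/24)*38 = ((7/24)*(-14))*38 = -49/12*38 = -931/6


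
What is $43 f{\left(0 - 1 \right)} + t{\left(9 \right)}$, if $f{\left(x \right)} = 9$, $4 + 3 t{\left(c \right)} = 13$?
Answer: $390$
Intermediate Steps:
$t{\left(c \right)} = 3$ ($t{\left(c \right)} = - \frac{4}{3} + \frac{1}{3} \cdot 13 = - \frac{4}{3} + \frac{13}{3} = 3$)
$43 f{\left(0 - 1 \right)} + t{\left(9 \right)} = 43 \cdot 9 + 3 = 387 + 3 = 390$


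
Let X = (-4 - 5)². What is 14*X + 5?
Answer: 1139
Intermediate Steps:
X = 81 (X = (-9)² = 81)
14*X + 5 = 14*81 + 5 = 1134 + 5 = 1139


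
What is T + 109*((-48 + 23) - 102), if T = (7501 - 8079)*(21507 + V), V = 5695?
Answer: -15736599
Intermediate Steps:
T = -15722756 (T = (7501 - 8079)*(21507 + 5695) = -578*27202 = -15722756)
T + 109*((-48 + 23) - 102) = -15722756 + 109*((-48 + 23) - 102) = -15722756 + 109*(-25 - 102) = -15722756 + 109*(-127) = -15722756 - 13843 = -15736599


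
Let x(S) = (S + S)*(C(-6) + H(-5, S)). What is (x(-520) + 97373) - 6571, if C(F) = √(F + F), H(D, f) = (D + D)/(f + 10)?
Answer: 4629862/51 - 2080*I*√3 ≈ 90782.0 - 3602.7*I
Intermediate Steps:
H(D, f) = 2*D/(10 + f) (H(D, f) = (2*D)/(10 + f) = 2*D/(10 + f))
C(F) = √2*√F (C(F) = √(2*F) = √2*√F)
x(S) = 2*S*(-10/(10 + S) + 2*I*√3) (x(S) = (S + S)*(√2*√(-6) + 2*(-5)/(10 + S)) = (2*S)*(√2*(I*√6) - 10/(10 + S)) = (2*S)*(2*I*√3 - 10/(10 + S)) = (2*S)*(-10/(10 + S) + 2*I*√3) = 2*S*(-10/(10 + S) + 2*I*√3))
(x(-520) + 97373) - 6571 = (4*(-520)*(-5 + I*√3*(10 - 520))/(10 - 520) + 97373) - 6571 = (4*(-520)*(-5 + I*√3*(-510))/(-510) + 97373) - 6571 = (4*(-520)*(-1/510)*(-5 - 510*I*√3) + 97373) - 6571 = ((-1040/51 - 2080*I*√3) + 97373) - 6571 = (4964983/51 - 2080*I*√3) - 6571 = 4629862/51 - 2080*I*√3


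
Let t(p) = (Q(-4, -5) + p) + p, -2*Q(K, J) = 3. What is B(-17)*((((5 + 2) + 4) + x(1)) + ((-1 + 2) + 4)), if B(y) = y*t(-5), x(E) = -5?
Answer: 4301/2 ≈ 2150.5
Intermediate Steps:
Q(K, J) = -3/2 (Q(K, J) = -½*3 = -3/2)
t(p) = -3/2 + 2*p (t(p) = (-3/2 + p) + p = -3/2 + 2*p)
B(y) = -23*y/2 (B(y) = y*(-3/2 + 2*(-5)) = y*(-3/2 - 10) = y*(-23/2) = -23*y/2)
B(-17)*((((5 + 2) + 4) + x(1)) + ((-1 + 2) + 4)) = (-23/2*(-17))*((((5 + 2) + 4) - 5) + ((-1 + 2) + 4)) = 391*(((7 + 4) - 5) + (1 + 4))/2 = 391*((11 - 5) + 5)/2 = 391*(6 + 5)/2 = (391/2)*11 = 4301/2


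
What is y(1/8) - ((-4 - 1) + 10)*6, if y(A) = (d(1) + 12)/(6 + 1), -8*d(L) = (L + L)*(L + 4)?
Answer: -797/28 ≈ -28.464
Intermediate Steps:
d(L) = -L*(4 + L)/4 (d(L) = -(L + L)*(L + 4)/8 = -2*L*(4 + L)/8 = -L*(4 + L)/4)
y(A) = 43/28 (y(A) = (-1/4*1*(4 + 1) + 12)/(6 + 1) = (-1/4*1*5 + 12)/7 = (-5/4 + 12)*(1/7) = (43/4)*(1/7) = 43/28)
y(1/8) - ((-4 - 1) + 10)*6 = 43/28 - ((-4 - 1) + 10)*6 = 43/28 - (-5 + 10)*6 = 43/28 - 5*6 = 43/28 - 1*30 = 43/28 - 30 = -797/28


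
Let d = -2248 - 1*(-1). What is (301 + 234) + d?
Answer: -1712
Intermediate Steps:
d = -2247 (d = -2248 + 1 = -2247)
(301 + 234) + d = (301 + 234) - 2247 = 535 - 2247 = -1712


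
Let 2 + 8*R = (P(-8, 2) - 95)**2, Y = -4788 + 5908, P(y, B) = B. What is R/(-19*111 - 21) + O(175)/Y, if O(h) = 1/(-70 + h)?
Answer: -4236959/8349600 ≈ -0.50744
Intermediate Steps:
Y = 1120
R = 8647/8 (R = -1/4 + (2 - 95)**2/8 = -1/4 + (1/8)*(-93)**2 = -1/4 + (1/8)*8649 = -1/4 + 8649/8 = 8647/8 ≈ 1080.9)
R/(-19*111 - 21) + O(175)/Y = 8647/(8*(-19*111 - 21)) + 1/((-70 + 175)*1120) = 8647/(8*(-2109 - 21)) + (1/1120)/105 = (8647/8)/(-2130) + (1/105)*(1/1120) = (8647/8)*(-1/2130) + 1/117600 = -8647/17040 + 1/117600 = -4236959/8349600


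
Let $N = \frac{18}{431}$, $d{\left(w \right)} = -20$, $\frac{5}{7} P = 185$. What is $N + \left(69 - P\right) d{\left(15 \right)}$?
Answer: $\frac{1637818}{431} \approx 3800.0$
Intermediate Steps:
$P = 259$ ($P = \frac{7}{5} \cdot 185 = 259$)
$N = \frac{18}{431}$ ($N = 18 \cdot \frac{1}{431} = \frac{18}{431} \approx 0.041763$)
$N + \left(69 - P\right) d{\left(15 \right)} = \frac{18}{431} + \left(69 - 259\right) \left(-20\right) = \frac{18}{431} - -3800 = \frac{18}{431} + 3800 = \frac{1637818}{431}$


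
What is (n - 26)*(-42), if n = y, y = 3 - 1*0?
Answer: 966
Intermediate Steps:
y = 3 (y = 3 + 0 = 3)
n = 3
(n - 26)*(-42) = (3 - 26)*(-42) = -23*(-42) = 966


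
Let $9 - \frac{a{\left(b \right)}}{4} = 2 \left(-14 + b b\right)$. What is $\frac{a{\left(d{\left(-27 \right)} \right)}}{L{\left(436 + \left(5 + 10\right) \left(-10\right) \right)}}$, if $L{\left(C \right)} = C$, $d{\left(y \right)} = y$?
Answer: $- \frac{2842}{143} \approx -19.874$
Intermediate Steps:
$a{\left(b \right)} = 148 - 8 b^{2}$ ($a{\left(b \right)} = 36 - 4 \cdot 2 \left(-14 + b b\right) = 36 - 4 \cdot 2 \left(-14 + b^{2}\right) = 36 - 4 \left(-28 + 2 b^{2}\right) = 36 - \left(-112 + 8 b^{2}\right) = 148 - 8 b^{2}$)
$\frac{a{\left(d{\left(-27 \right)} \right)}}{L{\left(436 + \left(5 + 10\right) \left(-10\right) \right)}} = \frac{148 - 8 \left(-27\right)^{2}}{436 + \left(5 + 10\right) \left(-10\right)} = \frac{148 - 5832}{436 + 15 \left(-10\right)} = \frac{148 - 5832}{436 - 150} = - \frac{5684}{286} = \left(-5684\right) \frac{1}{286} = - \frac{2842}{143}$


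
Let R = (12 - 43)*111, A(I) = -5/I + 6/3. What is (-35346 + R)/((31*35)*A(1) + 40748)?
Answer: -38787/37493 ≈ -1.0345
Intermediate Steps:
A(I) = 2 - 5/I (A(I) = -5/I + 6*(⅓) = -5/I + 2 = 2 - 5/I)
R = -3441 (R = -31*111 = -3441)
(-35346 + R)/((31*35)*A(1) + 40748) = (-35346 - 3441)/((31*35)*(2 - 5/1) + 40748) = -38787/(1085*(2 - 5*1) + 40748) = -38787/(1085*(2 - 5) + 40748) = -38787/(1085*(-3) + 40748) = -38787/(-3255 + 40748) = -38787/37493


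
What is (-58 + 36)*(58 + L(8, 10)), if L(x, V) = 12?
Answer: -1540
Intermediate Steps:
(-58 + 36)*(58 + L(8, 10)) = (-58 + 36)*(58 + 12) = -22*70 = -1540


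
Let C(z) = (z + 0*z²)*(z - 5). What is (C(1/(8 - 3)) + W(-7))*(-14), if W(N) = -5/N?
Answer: 86/25 ≈ 3.4400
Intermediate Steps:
C(z) = z*(-5 + z) (C(z) = (z + 0)*(-5 + z) = z*(-5 + z))
(C(1/(8 - 3)) + W(-7))*(-14) = ((-5 + 1/(8 - 3))/(8 - 3) - 5/(-7))*(-14) = ((-5 + 1/5)/5 - 5*(-⅐))*(-14) = ((-5 + ⅕)/5 + 5/7)*(-14) = ((⅕)*(-24/5) + 5/7)*(-14) = (-24/25 + 5/7)*(-14) = -43/175*(-14) = 86/25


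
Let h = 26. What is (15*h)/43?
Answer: 390/43 ≈ 9.0698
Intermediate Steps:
(15*h)/43 = (15*26)/43 = 390*(1/43) = 390/43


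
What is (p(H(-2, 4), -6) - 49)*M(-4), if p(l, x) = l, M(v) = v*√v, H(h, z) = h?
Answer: 408*I ≈ 408.0*I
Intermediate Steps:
M(v) = v^(3/2)
(p(H(-2, 4), -6) - 49)*M(-4) = (-2 - 49)*(-4)^(3/2) = -(-408)*I = 408*I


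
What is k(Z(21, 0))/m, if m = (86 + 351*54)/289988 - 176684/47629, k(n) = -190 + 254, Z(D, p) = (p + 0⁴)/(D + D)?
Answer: -55247353808/3145586477 ≈ -17.563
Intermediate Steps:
Z(D, p) = p/(2*D) (Z(D, p) = (p + 0)/((2*D)) = p*(1/(2*D)) = p/(2*D))
k(n) = 64
m = -12582345908/3452959613 (m = (86 + 18954)*(1/289988) - 176684*1/47629 = 19040*(1/289988) - 176684/47629 = 4760/72497 - 176684/47629 = -12582345908/3452959613 ≈ -3.6439)
k(Z(21, 0))/m = 64/(-12582345908/3452959613) = 64*(-3452959613/12582345908) = -55247353808/3145586477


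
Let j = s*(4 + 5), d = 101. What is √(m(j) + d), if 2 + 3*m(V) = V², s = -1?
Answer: √1146/3 ≈ 11.284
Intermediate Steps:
j = -9 (j = -(4 + 5) = -1*9 = -9)
m(V) = -⅔ + V²/3
√(m(j) + d) = √((-⅔ + (⅓)*(-9)²) + 101) = √((-⅔ + (⅓)*81) + 101) = √((-⅔ + 27) + 101) = √(79/3 + 101) = √(382/3) = √1146/3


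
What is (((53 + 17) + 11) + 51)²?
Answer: 17424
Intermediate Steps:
(((53 + 17) + 11) + 51)² = ((70 + 11) + 51)² = (81 + 51)² = 132² = 17424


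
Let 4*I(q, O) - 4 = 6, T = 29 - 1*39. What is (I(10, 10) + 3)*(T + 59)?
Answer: 539/2 ≈ 269.50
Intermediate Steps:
T = -10 (T = 29 - 39 = -10)
I(q, O) = 5/2 (I(q, O) = 1 + (¼)*6 = 1 + 3/2 = 5/2)
(I(10, 10) + 3)*(T + 59) = (5/2 + 3)*(-10 + 59) = (11/2)*49 = 539/2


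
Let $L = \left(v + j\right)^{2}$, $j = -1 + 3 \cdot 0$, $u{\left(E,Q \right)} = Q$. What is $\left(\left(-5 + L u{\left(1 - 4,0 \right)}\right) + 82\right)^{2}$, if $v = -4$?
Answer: $5929$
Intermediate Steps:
$j = -1$ ($j = -1 + 0 = -1$)
$L = 25$ ($L = \left(-4 - 1\right)^{2} = \left(-5\right)^{2} = 25$)
$\left(\left(-5 + L u{\left(1 - 4,0 \right)}\right) + 82\right)^{2} = \left(\left(-5 + 25 \cdot 0\right) + 82\right)^{2} = \left(\left(-5 + 0\right) + 82\right)^{2} = \left(-5 + 82\right)^{2} = 77^{2} = 5929$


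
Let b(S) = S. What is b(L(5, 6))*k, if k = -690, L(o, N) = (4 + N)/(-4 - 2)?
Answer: 1150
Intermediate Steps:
L(o, N) = -⅔ - N/6 (L(o, N) = (4 + N)/(-6) = (4 + N)*(-⅙) = -⅔ - N/6)
b(L(5, 6))*k = (-⅔ - ⅙*6)*(-690) = (-⅔ - 1)*(-690) = -5/3*(-690) = 1150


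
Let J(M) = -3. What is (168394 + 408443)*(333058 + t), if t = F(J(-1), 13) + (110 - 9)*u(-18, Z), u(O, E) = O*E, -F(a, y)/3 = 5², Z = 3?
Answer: 188930845773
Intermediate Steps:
F(a, y) = -75 (F(a, y) = -3*5² = -3*25 = -75)
u(O, E) = E*O
t = -5529 (t = -75 + (110 - 9)*(3*(-18)) = -75 + 101*(-54) = -75 - 5454 = -5529)
(168394 + 408443)*(333058 + t) = (168394 + 408443)*(333058 - 5529) = 576837*327529 = 188930845773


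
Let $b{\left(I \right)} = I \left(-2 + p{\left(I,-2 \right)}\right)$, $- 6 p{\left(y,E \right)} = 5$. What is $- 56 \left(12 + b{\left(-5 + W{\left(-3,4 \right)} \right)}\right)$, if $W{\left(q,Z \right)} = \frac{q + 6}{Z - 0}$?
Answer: $- \frac{4039}{3} \approx -1346.3$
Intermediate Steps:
$W{\left(q,Z \right)} = \frac{6 + q}{Z}$ ($W{\left(q,Z \right)} = \frac{6 + q}{Z + 0} = \frac{6 + q}{Z}$)
$p{\left(y,E \right)} = - \frac{5}{6}$ ($p{\left(y,E \right)} = \left(- \frac{1}{6}\right) 5 = - \frac{5}{6}$)
$b{\left(I \right)} = - \frac{17 I}{6}$ ($b{\left(I \right)} = I \left(-2 - \frac{5}{6}\right) = I \left(- \frac{17}{6}\right) = - \frac{17 I}{6}$)
$- 56 \left(12 + b{\left(-5 + W{\left(-3,4 \right)} \right)}\right) = - 56 \left(12 - \frac{17 \left(-5 + \frac{6 - 3}{4}\right)}{6}\right) = - 56 \left(12 - \frac{17 \left(-5 + \frac{1}{4} \cdot 3\right)}{6}\right) = - 56 \left(12 - \frac{17 \left(-5 + \frac{3}{4}\right)}{6}\right) = - 56 \left(12 - - \frac{289}{24}\right) = - 56 \left(12 + \frac{289}{24}\right) = - \frac{56 \cdot 577}{24} = \left(-1\right) \frac{4039}{3} = - \frac{4039}{3}$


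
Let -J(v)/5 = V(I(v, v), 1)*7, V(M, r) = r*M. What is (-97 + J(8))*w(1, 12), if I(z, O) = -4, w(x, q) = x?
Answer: 43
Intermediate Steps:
V(M, r) = M*r
J(v) = 140 (J(v) = -5*(-4*1)*7 = -(-20)*7 = -5*(-28) = 140)
(-97 + J(8))*w(1, 12) = (-97 + 140)*1 = 43*1 = 43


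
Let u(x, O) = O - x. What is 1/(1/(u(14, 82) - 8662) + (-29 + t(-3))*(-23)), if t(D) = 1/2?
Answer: 4297/2816683 ≈ 0.0015256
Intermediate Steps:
t(D) = 1/2
1/(1/(u(14, 82) - 8662) + (-29 + t(-3))*(-23)) = 1/(1/((82 - 1*14) - 8662) + (-29 + 1/2)*(-23)) = 1/(1/((82 - 14) - 8662) - 57/2*(-23)) = 1/(1/(68 - 8662) + 1311/2) = 1/(1/(-8594) + 1311/2) = 1/(-1/8594 + 1311/2) = 1/(2816683/4297) = 4297/2816683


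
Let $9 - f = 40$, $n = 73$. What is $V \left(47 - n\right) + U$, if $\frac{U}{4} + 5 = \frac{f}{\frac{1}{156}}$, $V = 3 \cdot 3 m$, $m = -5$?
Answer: $-18194$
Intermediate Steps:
$f = -31$ ($f = 9 - 40 = -31$)
$V = -45$ ($V = 3 \cdot 3 \left(-5\right) = 9 \left(-5\right) = -45$)
$U = -19364$ ($U = -20 + 4 \left(- \frac{31}{\frac{1}{156}}\right) = -20 + 4 \left(- 31 \frac{1}{\frac{1}{156}}\right) = -20 + 4 \left(\left(-31\right) 156\right) = -20 + 4 \left(-4836\right) = -20 - 19344 = -19364$)
$V \left(47 - n\right) + U = - 45 \left(47 - 73\right) - 19364 = \left(-45\right) \left(-26\right) - 19364 = 1170 - 19364 = -18194$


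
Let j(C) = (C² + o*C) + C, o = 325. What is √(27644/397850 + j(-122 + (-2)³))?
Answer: 3*I*√4481201314594/39785 ≈ 159.62*I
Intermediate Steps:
j(C) = C² + 326*C (j(C) = (C² + 325*C) + C = C² + 326*C)
√(27644/397850 + j(-122 + (-2)³)) = √(27644/397850 + (-122 + (-2)³)*(326 + (-122 + (-2)³))) = √(27644*(1/397850) + (-122 - 8)*(326 + (-122 - 8))) = √(13822/198925 - 130*(326 - 130)) = √(13822/198925 - 130*196) = √(13822/198925 - 25480) = √(-5068595178/198925) = 3*I*√4481201314594/39785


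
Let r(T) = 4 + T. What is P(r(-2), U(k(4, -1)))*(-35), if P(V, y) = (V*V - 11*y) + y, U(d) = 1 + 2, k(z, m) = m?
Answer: 910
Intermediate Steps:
U(d) = 3
P(V, y) = V² - 10*y (P(V, y) = (V² - 11*y) + y = V² - 10*y)
P(r(-2), U(k(4, -1)))*(-35) = ((4 - 2)² - 10*3)*(-35) = (2² - 30)*(-35) = (4 - 30)*(-35) = -26*(-35) = 910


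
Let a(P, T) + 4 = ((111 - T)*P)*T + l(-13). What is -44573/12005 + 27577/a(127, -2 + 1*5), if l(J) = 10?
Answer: -1503295357/494053770 ≈ -3.0428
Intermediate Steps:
a(P, T) = 6 + P*T*(111 - T) (a(P, T) = -4 + (((111 - T)*P)*T + 10) = -4 + ((P*(111 - T))*T + 10) = -4 + (P*T*(111 - T) + 10) = -4 + (10 + P*T*(111 - T)) = 6 + P*T*(111 - T))
-44573/12005 + 27577/a(127, -2 + 1*5) = -44573/12005 + 27577/(6 - 1*127*(-2 + 1*5)² + 111*127*(-2 + 1*5)) = -44573*1/12005 + 27577/(6 - 1*127*(-2 + 5)² + 111*127*(-2 + 5)) = -44573/12005 + 27577/(6 - 1*127*3² + 111*127*3) = -44573/12005 + 27577/(6 - 1*127*9 + 42291) = -44573/12005 + 27577/(6 - 1143 + 42291) = -44573/12005 + 27577/41154 = -1503295357/494053770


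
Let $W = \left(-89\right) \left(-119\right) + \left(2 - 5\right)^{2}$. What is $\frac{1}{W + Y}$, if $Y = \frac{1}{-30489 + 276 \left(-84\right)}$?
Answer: $\frac{53673}{568933799} \approx 9.434 \cdot 10^{-5}$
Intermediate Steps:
$Y = - \frac{1}{53673}$ ($Y = \frac{1}{-30489 - 23184} = \frac{1}{-53673} = - \frac{1}{53673} \approx -1.8631 \cdot 10^{-5}$)
$W = 10600$ ($W = 10591 + \left(-3\right)^{2} = 10591 + 9 = 10600$)
$\frac{1}{W + Y} = \frac{1}{10600 - \frac{1}{53673}} = \frac{1}{\frac{568933799}{53673}} = \frac{53673}{568933799}$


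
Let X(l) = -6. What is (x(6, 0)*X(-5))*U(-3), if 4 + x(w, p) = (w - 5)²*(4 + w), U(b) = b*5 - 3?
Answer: 648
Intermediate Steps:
U(b) = -3 + 5*b (U(b) = 5*b - 3 = -3 + 5*b)
x(w, p) = -4 + (-5 + w)²*(4 + w) (x(w, p) = -4 + (w - 5)²*(4 + w) = -4 + (-5 + w)²*(4 + w))
(x(6, 0)*X(-5))*U(-3) = ((96 + 6³ - 15*6 - 6*6²)*(-6))*(-3 + 5*(-3)) = ((96 + 216 - 90 - 6*36)*(-6))*(-3 - 15) = ((96 + 216 - 90 - 216)*(-6))*(-18) = (6*(-6))*(-18) = -36*(-18) = 648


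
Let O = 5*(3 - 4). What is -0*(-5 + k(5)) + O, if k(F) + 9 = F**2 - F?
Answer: -5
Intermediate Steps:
O = -5 (O = 5*(-1) = -5)
k(F) = -9 + F**2 - F (k(F) = -9 + (F**2 - F) = -9 + F**2 - F)
-0*(-5 + k(5)) + O = -0*(-5 + (-9 + 5**2 - 1*5)) - 5 = -0*(-5 + (-9 + 25 - 5)) - 5 = -0*(-5 + 11) - 5 = -0*6 - 5 = -32*0 - 5 = 0 - 5 = -5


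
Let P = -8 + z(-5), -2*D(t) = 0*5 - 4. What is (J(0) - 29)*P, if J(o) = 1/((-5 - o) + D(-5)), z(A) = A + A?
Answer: 528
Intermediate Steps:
D(t) = 2 (D(t) = -(0*5 - 4)/2 = -(0 - 4)/2 = -1/2*(-4) = 2)
z(A) = 2*A
J(o) = 1/(-3 - o) (J(o) = 1/((-5 - o) + 2) = 1/(-3 - o))
P = -18 (P = -8 + 2*(-5) = -8 - 10 = -18)
(J(0) - 29)*P = (-1/(3 + 0) - 29)*(-18) = (-1/3 - 29)*(-18) = -88/3*(-18) = 528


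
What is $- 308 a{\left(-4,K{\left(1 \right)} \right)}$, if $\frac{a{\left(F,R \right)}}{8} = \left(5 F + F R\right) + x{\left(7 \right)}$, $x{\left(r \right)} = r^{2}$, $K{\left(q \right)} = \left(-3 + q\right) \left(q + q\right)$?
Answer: $-110880$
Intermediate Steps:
$K{\left(q \right)} = 2 q \left(-3 + q\right)$ ($K{\left(q \right)} = \left(-3 + q\right) 2 q = 2 q \left(-3 + q\right)$)
$a{\left(F,R \right)} = 392 + 40 F + 8 F R$ ($a{\left(F,R \right)} = 8 \left(\left(5 F + F R\right) + 7^{2}\right) = 8 \left(\left(5 F + F R\right) + 49\right) = 8 \left(49 + 5 F + F R\right) = 392 + 40 F + 8 F R$)
$- 308 a{\left(-4,K{\left(1 \right)} \right)} = - 308 \left(392 + 40 \left(-4\right) + 8 \left(-4\right) 2 \cdot 1 \left(-3 + 1\right)\right) = - 308 \left(392 - 160 + 8 \left(-4\right) 2 \cdot 1 \left(-2\right)\right) = - 308 \left(392 - 160 + 8 \left(-4\right) \left(-4\right)\right) = - 308 \left(392 - 160 + 128\right) = \left(-308\right) 360 = -110880$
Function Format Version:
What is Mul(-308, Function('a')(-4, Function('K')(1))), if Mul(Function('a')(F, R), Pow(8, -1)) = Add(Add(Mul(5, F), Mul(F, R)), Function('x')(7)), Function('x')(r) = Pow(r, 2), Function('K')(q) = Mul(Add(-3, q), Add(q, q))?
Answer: -110880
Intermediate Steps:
Function('K')(q) = Mul(2, q, Add(-3, q)) (Function('K')(q) = Mul(Add(-3, q), Mul(2, q)) = Mul(2, q, Add(-3, q)))
Function('a')(F, R) = Add(392, Mul(40, F), Mul(8, F, R)) (Function('a')(F, R) = Mul(8, Add(Add(Mul(5, F), Mul(F, R)), Pow(7, 2))) = Mul(8, Add(Add(Mul(5, F), Mul(F, R)), 49)) = Mul(8, Add(49, Mul(5, F), Mul(F, R))) = Add(392, Mul(40, F), Mul(8, F, R)))
Mul(-308, Function('a')(-4, Function('K')(1))) = Mul(-308, Add(392, Mul(40, -4), Mul(8, -4, Mul(2, 1, Add(-3, 1))))) = Mul(-308, Add(392, -160, Mul(8, -4, Mul(2, 1, -2)))) = Mul(-308, Add(392, -160, Mul(8, -4, -4))) = Mul(-308, Add(392, -160, 128)) = Mul(-308, 360) = -110880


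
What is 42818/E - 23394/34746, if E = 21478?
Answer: 82108158/62189549 ≈ 1.3203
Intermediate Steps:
42818/E - 23394/34746 = 42818/21478 - 23394/34746 = 42818*(1/21478) - 23394*1/34746 = 21409/10739 - 3899/5791 = 82108158/62189549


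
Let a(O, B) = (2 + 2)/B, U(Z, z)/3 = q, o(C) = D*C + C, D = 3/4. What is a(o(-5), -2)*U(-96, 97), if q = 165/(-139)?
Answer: 990/139 ≈ 7.1223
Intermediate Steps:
D = ¾ (D = 3*(¼) = ¾ ≈ 0.75000)
o(C) = 7*C/4 (o(C) = 3*C/4 + C = 7*C/4)
q = -165/139 (q = 165*(-1/139) = -165/139 ≈ -1.1870)
U(Z, z) = -495/139 (U(Z, z) = 3*(-165/139) = -495/139)
a(O, B) = 4/B
a(o(-5), -2)*U(-96, 97) = (4/(-2))*(-495/139) = (4*(-½))*(-495/139) = -2*(-495/139) = 990/139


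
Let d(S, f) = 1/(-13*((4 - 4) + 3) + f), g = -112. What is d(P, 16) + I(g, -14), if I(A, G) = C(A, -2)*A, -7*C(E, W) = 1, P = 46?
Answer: 367/23 ≈ 15.957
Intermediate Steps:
C(E, W) = -1/7 (C(E, W) = -1/7*1 = -1/7)
I(A, G) = -A/7
d(S, f) = 1/(-39 + f) (d(S, f) = 1/(-13*(0 + 3) + f) = 1/(-13*3 + f) = 1/(-39 + f))
d(P, 16) + I(g, -14) = 1/(-39 + 16) - 1/7*(-112) = 1/(-23) + 16 = -1/23 + 16 = 367/23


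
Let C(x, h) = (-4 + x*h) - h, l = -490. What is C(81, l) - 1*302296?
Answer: -341500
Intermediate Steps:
C(x, h) = -4 - h + h*x (C(x, h) = (-4 + h*x) - h = -4 - h + h*x)
C(81, l) - 1*302296 = (-4 - 1*(-490) - 490*81) - 1*302296 = (-4 + 490 - 39690) - 302296 = -39204 - 302296 = -341500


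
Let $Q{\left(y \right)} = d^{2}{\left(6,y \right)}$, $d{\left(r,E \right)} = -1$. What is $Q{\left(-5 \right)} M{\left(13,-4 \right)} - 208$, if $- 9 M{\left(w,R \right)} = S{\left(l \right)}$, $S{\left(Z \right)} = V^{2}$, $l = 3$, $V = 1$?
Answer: $- \frac{1873}{9} \approx -208.11$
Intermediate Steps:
$S{\left(Z \right)} = 1$ ($S{\left(Z \right)} = 1^{2} = 1$)
$M{\left(w,R \right)} = - \frac{1}{9}$ ($M{\left(w,R \right)} = \left(- \frac{1}{9}\right) 1 = - \frac{1}{9}$)
$Q{\left(y \right)} = 1$ ($Q{\left(y \right)} = \left(-1\right)^{2} = 1$)
$Q{\left(-5 \right)} M{\left(13,-4 \right)} - 208 = 1 \left(- \frac{1}{9}\right) - 208 = - \frac{1}{9} - 208 = - \frac{1873}{9}$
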